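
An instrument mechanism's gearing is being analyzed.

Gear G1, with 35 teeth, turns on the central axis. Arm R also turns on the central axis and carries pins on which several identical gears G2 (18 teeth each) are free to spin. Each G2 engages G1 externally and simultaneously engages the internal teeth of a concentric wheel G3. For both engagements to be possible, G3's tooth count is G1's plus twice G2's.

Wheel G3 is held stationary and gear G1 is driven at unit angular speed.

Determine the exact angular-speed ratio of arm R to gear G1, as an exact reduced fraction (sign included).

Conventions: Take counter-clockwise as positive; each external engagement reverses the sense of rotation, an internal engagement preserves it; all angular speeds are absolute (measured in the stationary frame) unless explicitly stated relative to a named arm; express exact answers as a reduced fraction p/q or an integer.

planetary set (35T centre, 18T on arm, 71T internal) — Willis relation
ring teeth: 35 + 2·18 = 71
35(ω_sun−ω_arm) = −71(ω_ring−ω_arm),  ω_ring = 0, ω_sun = 1
35(1−ω_arm) = −71(0−ω_arm)  ⇒  106·ω_arm = 35  ⇒  ω_arm = 35/106
ω_out/ω_in = 35/106

35/106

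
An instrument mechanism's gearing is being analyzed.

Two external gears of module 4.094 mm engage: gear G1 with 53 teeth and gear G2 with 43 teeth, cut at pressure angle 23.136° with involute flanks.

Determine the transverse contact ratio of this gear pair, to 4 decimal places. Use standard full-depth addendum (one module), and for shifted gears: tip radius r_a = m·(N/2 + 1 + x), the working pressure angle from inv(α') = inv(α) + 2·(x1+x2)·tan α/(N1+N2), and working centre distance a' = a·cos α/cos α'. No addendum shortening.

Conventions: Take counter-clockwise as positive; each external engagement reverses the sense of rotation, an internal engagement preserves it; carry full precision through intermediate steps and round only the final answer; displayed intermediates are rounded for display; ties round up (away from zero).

1.6009

recognized (one external pair, fixed centres): single-mesh tooth geometry, m = 4.094, N1 = 53, N2 = 43
base radii: r_b1 = 99.765590, r_b2 = 80.941894
tip radii: r_a1 = 112.585000, r_a2 = 92.115000
no profile shift: α' = α, a' = a
action lengths: √(r_a1²−r_b1²) = 52.174795, √(r_a2²−r_b2²) = 43.972526
base pitch p_b = π·m·cos α = 11.827277
CR = (52.174795 + 43.972526 − 196.512000·sin 23.13600°)/11.827277 = 1.600944
contact ratio ≈ 1.6009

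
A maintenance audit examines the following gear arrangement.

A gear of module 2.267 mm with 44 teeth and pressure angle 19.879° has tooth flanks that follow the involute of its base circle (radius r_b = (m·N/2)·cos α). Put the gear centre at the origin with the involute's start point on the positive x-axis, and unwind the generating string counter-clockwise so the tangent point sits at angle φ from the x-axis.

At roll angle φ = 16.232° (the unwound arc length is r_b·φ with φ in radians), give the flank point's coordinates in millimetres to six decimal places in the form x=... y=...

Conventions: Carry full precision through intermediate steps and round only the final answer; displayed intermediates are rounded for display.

x=48.746733 y=0.352639

recognized (one wheel, involute flank): single-mesh tooth geometry, m = 2.267, N = 44
pitch radius r_p = m·N/2 = 2.267·44/2 = 49.874000
base radius r_b = r_p·cos α = 49.874000·cos 19.879° = 46.902149
roll angle φ = 16.232° = 0.28330184 rad
x = r_b·(cos φ + φ·sin φ) = 48.746733
y = r_b·(sin φ − φ·cos φ) = 0.352639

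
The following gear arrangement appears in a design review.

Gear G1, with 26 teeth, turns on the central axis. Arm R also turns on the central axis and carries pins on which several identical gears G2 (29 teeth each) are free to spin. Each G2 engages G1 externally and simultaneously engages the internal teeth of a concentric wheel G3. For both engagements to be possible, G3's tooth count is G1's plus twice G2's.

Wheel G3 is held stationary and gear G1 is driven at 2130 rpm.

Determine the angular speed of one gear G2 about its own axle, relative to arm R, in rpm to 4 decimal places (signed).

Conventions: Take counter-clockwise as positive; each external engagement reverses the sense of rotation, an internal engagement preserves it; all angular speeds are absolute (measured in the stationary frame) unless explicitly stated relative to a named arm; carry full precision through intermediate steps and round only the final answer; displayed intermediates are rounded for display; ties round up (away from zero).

-1458.2821 rpm

class = planetary set [G3 = 26+2·29 = 84; Willis about the carrier]
normalise by the input: solve with ω_sun = 1, then scale by 2130 rpm
ring teeth: 26 + 2·29 = 84
26(ω_sun−ω_arm) = −84(ω_ring−ω_arm),  ω_ring = 0, ω_sun = 1
26(1−ω_arm) = −84(0−ω_arm)  ⇒  110·ω_arm = 26  ⇒  ω_arm = 13/55
sun–planet mesh: 26·(1−13/55) = −29·(ω_p−ω_arm)  ⇒  ω_p−ω_arm = -1092/1595
scale: ω_p−ω_arm = -1092/1595 × 2130 rpm = -1458.2821 rpm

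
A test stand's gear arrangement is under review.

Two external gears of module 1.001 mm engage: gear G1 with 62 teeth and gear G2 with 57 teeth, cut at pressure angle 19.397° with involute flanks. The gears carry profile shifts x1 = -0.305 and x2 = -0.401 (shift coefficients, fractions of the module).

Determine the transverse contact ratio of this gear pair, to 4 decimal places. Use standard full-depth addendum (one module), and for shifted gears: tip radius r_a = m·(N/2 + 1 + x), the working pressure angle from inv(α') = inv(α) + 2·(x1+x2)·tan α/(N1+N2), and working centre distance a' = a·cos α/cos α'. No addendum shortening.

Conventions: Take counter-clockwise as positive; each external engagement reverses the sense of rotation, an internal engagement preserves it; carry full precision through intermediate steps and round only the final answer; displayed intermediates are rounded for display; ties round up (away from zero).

2.0188

single-mesh involute tooth geometry (62T engaging 57T at module 1.001)
base radii: r_b1 = 29.269682, r_b2 = 26.909224
tip radii: r_a1 = 31.726695, r_a2 = 29.128099
inv(α') = inv(19.397°) + 2·(-0.305-0.401)·tan α/(62+57) = 0.00937740  ⇒  α' = 17.21334°
a' = a·cos α / cos α' = 59.5595·cos 19.397°/cos 17.21334° = 58.813177
action lengths: √(r_a1²−r_b1²) = 12.242095, √(r_a2²−r_b2²) = 11.150777
base pitch p_b = π·m·cos α = 2.966239
CR = (12.242095 + 11.150777 − 58.813177·sin 17.21334°)/2.966239 = 2.018807
contact ratio ≈ 2.0188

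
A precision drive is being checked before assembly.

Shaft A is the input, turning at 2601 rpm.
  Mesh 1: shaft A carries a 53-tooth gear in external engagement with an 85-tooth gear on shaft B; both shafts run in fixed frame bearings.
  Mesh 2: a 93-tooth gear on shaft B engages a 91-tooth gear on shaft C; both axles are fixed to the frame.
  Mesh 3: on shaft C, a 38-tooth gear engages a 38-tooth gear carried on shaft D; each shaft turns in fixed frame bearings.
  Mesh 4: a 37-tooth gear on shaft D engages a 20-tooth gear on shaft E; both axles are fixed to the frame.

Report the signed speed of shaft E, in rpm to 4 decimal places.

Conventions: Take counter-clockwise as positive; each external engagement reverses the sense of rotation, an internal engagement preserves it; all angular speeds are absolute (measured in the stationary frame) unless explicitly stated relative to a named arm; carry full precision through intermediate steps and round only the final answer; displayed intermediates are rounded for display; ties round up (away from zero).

4-mesh fixed-axis compound train (all bearings frame-fixed)
mesh 1 [53T→85T]: ω = 2601.0000×53/85 = 1621.8000 rpm, sense flips to −
mesh 2 [93T→91T]: ω = 1621.8000×93/91 = 1657.4440 rpm, sense flips to +
mesh 3 [38T→38T]: ω = 1657.4440×38/38 = 1657.4440 rpm, sense flips to −
mesh 4 [37T→20T]: ω = 1657.4440×37/20 = 3066.2713 rpm, sense flips to +
signed output speed = +3066.2713 rpm

+3066.2713 rpm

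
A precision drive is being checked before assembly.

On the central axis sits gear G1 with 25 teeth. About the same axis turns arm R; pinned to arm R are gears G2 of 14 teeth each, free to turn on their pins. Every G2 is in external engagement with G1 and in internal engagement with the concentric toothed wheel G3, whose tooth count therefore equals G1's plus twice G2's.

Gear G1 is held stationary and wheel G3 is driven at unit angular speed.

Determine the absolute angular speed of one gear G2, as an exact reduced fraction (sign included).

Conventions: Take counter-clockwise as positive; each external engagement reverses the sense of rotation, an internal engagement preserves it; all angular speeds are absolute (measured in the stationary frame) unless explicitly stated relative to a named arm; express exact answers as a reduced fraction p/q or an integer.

53/28

class = planetary set [G3 = 25+2·14 = 53; Willis about the carrier]
ring teeth: 25 + 2·14 = 53
25(ω_sun−ω_arm) = −53(ω_ring−ω_arm),  ω_sun = 0, ω_ring = 1
25(0−ω_arm) = −53(1−ω_arm)  ⇒  78·ω_arm = 53  ⇒  ω_arm = 53/78
sun–planet mesh: 25·(0−53/78) = −14·(ω_p−ω_arm)  ⇒  ω_p−ω_arm = 1325/1092
ω_p = 53/78 + 1325/1092 = 53/28
exact speed ratio = 53/28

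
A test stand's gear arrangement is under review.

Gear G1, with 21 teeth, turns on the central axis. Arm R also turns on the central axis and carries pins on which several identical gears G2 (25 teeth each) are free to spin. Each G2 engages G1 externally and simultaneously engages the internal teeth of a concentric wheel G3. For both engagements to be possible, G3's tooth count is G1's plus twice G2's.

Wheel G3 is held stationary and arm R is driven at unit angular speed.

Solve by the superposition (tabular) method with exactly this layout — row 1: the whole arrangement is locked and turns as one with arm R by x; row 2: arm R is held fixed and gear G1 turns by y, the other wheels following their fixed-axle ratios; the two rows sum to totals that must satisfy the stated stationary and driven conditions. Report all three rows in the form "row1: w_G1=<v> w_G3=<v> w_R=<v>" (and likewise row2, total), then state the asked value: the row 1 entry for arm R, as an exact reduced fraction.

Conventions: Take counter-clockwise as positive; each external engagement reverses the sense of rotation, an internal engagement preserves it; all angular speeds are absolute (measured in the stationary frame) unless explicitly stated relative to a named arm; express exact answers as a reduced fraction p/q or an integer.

class = planetary set [G3 = 21+2·25 = 71; Willis about the carrier]
row 1 — lock + rotate with arm: ω_sun = ω_ring = ω_arm = x
row 2 (arm held, sun turns y): ω_ring = −(21/71)·y, ω_arm = 0
boundary: total ω_ring = x − (21/71)·y = 0 and total ω_arm = x = 1  ⇒  y = 71/21, x = 1
row 2 ring = −(21/71)·71/21 = -1
totals (row 1 + row 2): sun 1 + 71/21 = 92/21, ring 1 + (-1) = 0, arm 1 + 0 = 1
asked cell (row1, arm) = 1

row1: w_G1=1 w_G3=1 w_R=1
row2: w_G1=71/21 w_G3=-1 w_R=0
total: w_G1=92/21 w_G3=0 w_R=1
asked value: 1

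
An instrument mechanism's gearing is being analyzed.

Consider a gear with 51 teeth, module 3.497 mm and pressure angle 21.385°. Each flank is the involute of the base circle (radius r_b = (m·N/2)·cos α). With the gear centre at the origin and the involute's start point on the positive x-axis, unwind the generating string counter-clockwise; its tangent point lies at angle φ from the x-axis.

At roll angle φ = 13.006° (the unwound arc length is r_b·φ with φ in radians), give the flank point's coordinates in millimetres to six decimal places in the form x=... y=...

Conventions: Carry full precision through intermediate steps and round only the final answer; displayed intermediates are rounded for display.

x=85.145825 y=0.322076

recognized (one wheel, involute flank): single-mesh tooth geometry, m = 3.497, N = 51
pitch radius r_p = m·N/2 = 3.497·51/2 = 89.173500
base radius r_b = r_p·cos α = 89.173500·cos 21.385° = 83.034021
roll angle φ = 13.006° = 0.22699752 rad
x = r_b·(cos φ + φ·sin φ) = 85.145825
y = r_b·(sin φ − φ·cos φ) = 0.322076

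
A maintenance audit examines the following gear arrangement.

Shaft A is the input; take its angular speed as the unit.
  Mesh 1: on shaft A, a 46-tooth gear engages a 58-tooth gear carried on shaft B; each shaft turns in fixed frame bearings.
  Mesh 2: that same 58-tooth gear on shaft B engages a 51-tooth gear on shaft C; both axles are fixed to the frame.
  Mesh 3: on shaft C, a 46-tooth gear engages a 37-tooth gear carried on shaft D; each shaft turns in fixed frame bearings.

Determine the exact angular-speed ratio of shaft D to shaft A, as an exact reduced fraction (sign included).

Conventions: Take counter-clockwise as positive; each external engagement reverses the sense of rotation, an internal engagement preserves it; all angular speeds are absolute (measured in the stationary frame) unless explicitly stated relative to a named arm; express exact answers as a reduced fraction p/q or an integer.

class = fixed-axis compound train [3 meshes; 3 ratios multiply, 3 sense flips]
mesh 1 [46T→58T]: running ratio 23/29, sense −
mesh 2 [58T→51T]: running ratio 46/51, sense +
mesh 3 [46T→37T]: running ratio 2116/1887, sense −
ω_out/ω_in = -2116/1887

-2116/1887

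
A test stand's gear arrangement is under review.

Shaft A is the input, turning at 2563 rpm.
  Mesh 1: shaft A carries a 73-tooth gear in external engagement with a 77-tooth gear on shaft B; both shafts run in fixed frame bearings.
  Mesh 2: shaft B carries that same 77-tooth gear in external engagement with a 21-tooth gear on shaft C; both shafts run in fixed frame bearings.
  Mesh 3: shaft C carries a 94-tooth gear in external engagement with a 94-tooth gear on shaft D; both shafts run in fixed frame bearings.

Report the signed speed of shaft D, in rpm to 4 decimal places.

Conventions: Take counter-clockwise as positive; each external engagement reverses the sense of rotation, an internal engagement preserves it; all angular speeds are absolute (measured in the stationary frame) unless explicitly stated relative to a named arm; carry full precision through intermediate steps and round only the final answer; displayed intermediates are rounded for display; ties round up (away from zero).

recognized (4 fixed axles, 3 meshes): fixed-axis compound train
mesh 1 [73T→77T]: ω = 2563.0000×73/77 = 2429.8571 rpm, sense flips to −
mesh 2 [77T→21T]: ω = 2429.8571×77/21 = 8909.4762 rpm, sense flips to +
mesh 3 [94T→94T]: ω = 8909.4762×94/94 = 8909.4762 rpm, sense flips to −
signed output speed = -8909.4762 rpm

-8909.4762 rpm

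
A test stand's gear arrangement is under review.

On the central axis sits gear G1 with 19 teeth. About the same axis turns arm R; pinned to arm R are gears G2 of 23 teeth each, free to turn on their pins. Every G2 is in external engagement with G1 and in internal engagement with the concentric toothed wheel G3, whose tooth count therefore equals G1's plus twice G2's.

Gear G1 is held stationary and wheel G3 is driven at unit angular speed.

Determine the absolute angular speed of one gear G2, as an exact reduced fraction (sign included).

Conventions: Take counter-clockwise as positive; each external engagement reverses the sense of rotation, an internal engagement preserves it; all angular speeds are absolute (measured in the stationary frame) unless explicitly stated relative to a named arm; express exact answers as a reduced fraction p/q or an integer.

65/46

topology: planetary set — G1 19T / G2 23T / G3 65T, arm = carrier (Willis)
ring teeth: 19 + 2·23 = 65
19(ω_sun−ω_arm) = −65(ω_ring−ω_arm),  ω_sun = 0, ω_ring = 1
19(0−ω_arm) = −65(1−ω_arm)  ⇒  84·ω_arm = 65  ⇒  ω_arm = 65/84
sun–planet mesh: 19·(0−65/84) = −23·(ω_p−ω_arm)  ⇒  ω_p−ω_arm = 1235/1932
ω_p = 65/84 + 1235/1932 = 65/46
exact speed ratio = 65/46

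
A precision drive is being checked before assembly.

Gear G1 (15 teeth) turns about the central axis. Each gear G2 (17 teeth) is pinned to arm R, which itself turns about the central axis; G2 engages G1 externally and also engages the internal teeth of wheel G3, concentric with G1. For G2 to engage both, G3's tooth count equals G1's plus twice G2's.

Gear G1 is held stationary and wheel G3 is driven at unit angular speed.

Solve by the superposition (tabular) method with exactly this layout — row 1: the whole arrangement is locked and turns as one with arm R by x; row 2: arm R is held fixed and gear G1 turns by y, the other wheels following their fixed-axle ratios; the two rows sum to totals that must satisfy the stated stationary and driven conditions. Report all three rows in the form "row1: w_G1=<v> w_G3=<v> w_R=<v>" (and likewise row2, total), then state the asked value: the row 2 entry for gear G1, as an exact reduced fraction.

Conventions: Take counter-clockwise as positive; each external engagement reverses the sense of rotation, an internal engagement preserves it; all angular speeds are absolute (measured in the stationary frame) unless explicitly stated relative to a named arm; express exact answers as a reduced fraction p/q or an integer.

row1: w_G1=49/64 w_G3=49/64 w_R=49/64
row2: w_G1=-49/64 w_G3=15/64 w_R=0
total: w_G1=0 w_G3=1 w_R=49/64
asked value: -49/64

class = planetary set [G3 = 15+2·17 = 49; Willis about the carrier]
row 1: whole set turns with the arm by x
superposition row 2 [arm held]: sun y, ring −(15/49)·y, arm 0
boundary: total ω_sun = x + y = 0 and total ω_ring = x − (15/49)·y = 1  ⇒  y = -49/64, x = 49/64
row 2 ring = −(15/49)·(-49/64) = 15/64
totals (row 1 + row 2): sun 49/64 + (-49/64) = 0, ring 49/64 + 15/64 = 1, arm 49/64 + 0 = 49/64
asked cell (row2, sun) = -49/64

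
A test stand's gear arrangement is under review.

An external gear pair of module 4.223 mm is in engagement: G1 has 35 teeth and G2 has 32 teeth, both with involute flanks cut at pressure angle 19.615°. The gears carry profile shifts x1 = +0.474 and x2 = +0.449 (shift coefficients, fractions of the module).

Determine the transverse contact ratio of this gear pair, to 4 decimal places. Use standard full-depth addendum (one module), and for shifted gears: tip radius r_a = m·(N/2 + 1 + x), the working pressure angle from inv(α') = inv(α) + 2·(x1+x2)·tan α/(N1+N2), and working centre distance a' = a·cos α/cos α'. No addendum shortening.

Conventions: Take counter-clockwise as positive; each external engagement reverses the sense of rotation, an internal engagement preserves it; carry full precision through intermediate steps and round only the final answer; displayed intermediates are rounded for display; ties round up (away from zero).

1.5644

single-mesh involute tooth geometry (35T engaging 32T at module 4.223)
base radii: r_b1 = 69.613908, r_b2 = 63.647002
tip radii: r_a1 = 80.127202, r_a2 = 73.687127
inv(α') = inv(19.615°) + 2·(+0.474+0.449)·tan α/(35+32) = 0.02385171  ⇒  α' = 23.25213°
a' = a·cos α / cos α' = 141.4705·cos 19.615°/cos 23.25213° = 145.041698
action lengths: √(r_a1²−r_b1²) = 39.677100, √(r_a2²−r_b2²) = 37.132894
base pitch p_b = π·m·cos α = 12.497060
CR = (39.677100 + 37.132894 − 145.041698·sin 23.25213°)/12.497060 = 1.564426
contact ratio ≈ 1.5644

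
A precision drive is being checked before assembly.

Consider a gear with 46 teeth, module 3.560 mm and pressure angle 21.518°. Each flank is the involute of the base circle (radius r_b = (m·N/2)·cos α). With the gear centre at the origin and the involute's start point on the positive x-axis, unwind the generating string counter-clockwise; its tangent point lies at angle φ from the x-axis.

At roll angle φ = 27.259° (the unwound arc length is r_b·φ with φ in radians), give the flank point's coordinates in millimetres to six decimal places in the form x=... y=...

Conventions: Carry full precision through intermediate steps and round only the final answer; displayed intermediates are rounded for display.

x=84.312217 y=2.672886

recognized (one wheel, involute flank): single-mesh tooth geometry, m = 3.560, N = 46
pitch radius r_p = m·N/2 = 3.560·46/2 = 81.880000
base radius r_b = r_p·cos α = 81.880000·cos 21.518° = 76.173159
roll angle φ = 27.259° = 0.47575930 rad
x = r_b·(cos φ + φ·sin φ) = 84.312217
y = r_b·(sin φ − φ·cos φ) = 2.672886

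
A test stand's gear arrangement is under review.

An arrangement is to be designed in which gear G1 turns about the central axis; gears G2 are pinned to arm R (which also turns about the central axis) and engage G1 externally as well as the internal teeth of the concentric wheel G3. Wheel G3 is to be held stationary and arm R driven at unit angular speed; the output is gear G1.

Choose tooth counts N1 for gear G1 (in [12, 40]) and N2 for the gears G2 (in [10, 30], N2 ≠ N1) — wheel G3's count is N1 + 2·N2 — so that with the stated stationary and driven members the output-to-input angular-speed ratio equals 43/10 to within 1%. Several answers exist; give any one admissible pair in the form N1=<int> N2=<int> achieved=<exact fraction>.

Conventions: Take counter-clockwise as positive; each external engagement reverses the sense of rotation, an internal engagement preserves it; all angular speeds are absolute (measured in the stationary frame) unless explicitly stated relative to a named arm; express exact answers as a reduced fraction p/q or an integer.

topology: planetary set — design target 43/10, arm = carrier (Willis)
Willis with ω_ring = 0: ω_sun/ω_arm = (N1+N3)/N1; set equal to 43/10  ⇒  N3/N1 = 43/10 − 1 = 33/10
N3 = N1 + 2·N2  ⇒  N2/N1 = (N3/N1 − 1)/2 = (33/10 − 1)/2 = 23/20
smallest multiple with N1 ≥ 12 and N2 ≥ 10: k = 1  ⇒  N1 = 1·20 = 20, N2 = 1·23 = 23 (N1 ≤ 40, N2 ≤ 30, N2 ≠ N1 ✓), N3 = 20 + 2·23 = 66
check: (N1+N3)/N1 with N1 = 20, N3 = 66 gives 43/10; |achieved − target| = 0 ≤ 43/1000 ✓

N1=20 N2=23 achieved=43/10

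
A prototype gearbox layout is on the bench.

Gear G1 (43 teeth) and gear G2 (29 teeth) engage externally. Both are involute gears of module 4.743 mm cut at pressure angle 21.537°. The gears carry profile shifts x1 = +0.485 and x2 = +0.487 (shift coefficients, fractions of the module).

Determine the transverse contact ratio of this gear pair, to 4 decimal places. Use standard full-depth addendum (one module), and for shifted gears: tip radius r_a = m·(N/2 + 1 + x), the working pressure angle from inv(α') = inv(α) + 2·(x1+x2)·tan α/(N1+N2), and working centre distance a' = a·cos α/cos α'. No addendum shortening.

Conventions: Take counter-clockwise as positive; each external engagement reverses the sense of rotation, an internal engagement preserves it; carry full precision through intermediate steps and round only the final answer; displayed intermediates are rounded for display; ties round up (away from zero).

1.5064

recognized (one external pair, fixed centres): single-mesh tooth geometry, m = 4.743, N1 = 43, N2 = 29
base radii: r_b1 = 94.854712, r_b2 = 63.971782
tip radii: r_a1 = 109.017855, r_a2 = 75.826341
inv(α') = inv(21.537°) + 2·(+0.485+0.487)·tan α/(43+29) = 0.02942081  ⇒  α' = 24.85290°
a' = a·cos α / cos α' = 170.7480·cos 21.537°/cos 24.85290° = 175.036667
action lengths: √(r_a1²−r_b1²) = 53.735244, √(r_a2²−r_b2²) = 40.709275
base pitch p_b = π·m·cos α = 13.860226
CR = (53.735244 + 40.709275 − 175.036667·sin 24.85290°)/13.860226 = 1.506351
contact ratio ≈ 1.5064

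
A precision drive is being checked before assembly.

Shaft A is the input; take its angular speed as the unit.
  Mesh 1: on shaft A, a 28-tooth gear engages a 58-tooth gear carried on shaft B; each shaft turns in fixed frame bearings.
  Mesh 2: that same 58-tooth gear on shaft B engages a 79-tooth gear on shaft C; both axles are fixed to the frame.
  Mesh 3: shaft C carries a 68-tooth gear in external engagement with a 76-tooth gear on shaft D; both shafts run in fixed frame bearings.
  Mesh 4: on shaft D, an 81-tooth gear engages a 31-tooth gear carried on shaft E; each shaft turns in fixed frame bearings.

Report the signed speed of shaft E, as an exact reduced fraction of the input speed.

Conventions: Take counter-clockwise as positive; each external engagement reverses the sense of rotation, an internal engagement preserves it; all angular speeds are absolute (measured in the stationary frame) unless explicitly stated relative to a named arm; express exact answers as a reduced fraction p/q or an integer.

4-mesh fixed-axis compound train (all bearings frame-fixed)
mesh 1 [28T→58T]: |ω|/ω_in = 1×28/58 = 14/29, sense flips to −
mesh 2 [58T→79T]: |ω|/ω_in = (14/29)×58/79 = 28/79, sense flips to +
mesh 3 [68T→76T]: |ω|/ω_in = (28/79)×68/76 = 476/1501, sense flips to −
mesh 4 [81T→31T]: |ω|/ω_in = (476/1501)×81/31 = 38556/46531, sense flips to +
signed output speed (× input speed) = 38556/46531

38556/46531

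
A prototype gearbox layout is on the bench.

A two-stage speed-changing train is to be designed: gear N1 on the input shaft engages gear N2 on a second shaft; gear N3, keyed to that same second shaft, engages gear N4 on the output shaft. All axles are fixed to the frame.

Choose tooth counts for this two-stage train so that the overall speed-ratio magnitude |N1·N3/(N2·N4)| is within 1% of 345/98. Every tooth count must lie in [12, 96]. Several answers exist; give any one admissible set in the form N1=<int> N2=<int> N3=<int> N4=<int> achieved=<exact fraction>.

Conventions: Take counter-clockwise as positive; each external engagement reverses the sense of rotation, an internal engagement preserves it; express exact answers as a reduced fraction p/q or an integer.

topology: fixed-axis compound train — 2 stages, target 345/98
target = 345/98 in lowest terms: an exact hit needs N1·N3 = k·345 and N2·N4 = k·98 for one integer k, every count in [12, 96]; additionally prefer no 1:1 stage (N1 ≠ N2, N3 ≠ N4)
k = 1: no 1:1-free in-range split of k·345 and k·98 into factor pairs; take k = 2
k = 2: N1·N3 = 690 = 15·46, N2·N4 = 196 = 14·14
achieved = 15·46/(14·14) = 345/98; |achieved − target| = 0 ≤ 69/1960 ✓

N1=15 N2=14 N3=46 N4=14 achieved=345/98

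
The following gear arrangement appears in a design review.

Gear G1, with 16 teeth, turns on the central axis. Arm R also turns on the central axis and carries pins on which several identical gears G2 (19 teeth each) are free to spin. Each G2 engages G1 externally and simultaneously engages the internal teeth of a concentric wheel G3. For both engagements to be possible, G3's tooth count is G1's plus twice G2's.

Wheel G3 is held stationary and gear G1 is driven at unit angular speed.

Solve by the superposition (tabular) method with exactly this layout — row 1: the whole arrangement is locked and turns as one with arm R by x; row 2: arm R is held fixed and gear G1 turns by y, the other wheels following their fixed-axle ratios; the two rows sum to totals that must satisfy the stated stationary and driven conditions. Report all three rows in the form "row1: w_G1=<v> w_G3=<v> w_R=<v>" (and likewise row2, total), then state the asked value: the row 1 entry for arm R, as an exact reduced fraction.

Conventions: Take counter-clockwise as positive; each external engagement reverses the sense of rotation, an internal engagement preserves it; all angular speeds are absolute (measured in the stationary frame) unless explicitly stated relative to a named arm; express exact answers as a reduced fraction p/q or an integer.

row1: w_G1=8/35 w_G3=8/35 w_R=8/35
row2: w_G1=27/35 w_G3=-8/35 w_R=0
total: w_G1=1 w_G3=0 w_R=8/35
asked value: 8/35

topology: planetary set — G1 16T / G2 19T / G3 54T, arm = carrier (Willis)
row 1 (train locked, turned with arm): all members turn x
row 2 (arm held, sun turns y): ω_ring = −(16/54)·y, ω_arm = 0
boundary: total ω_ring = x − (16/54)·y = 0 and total ω_sun = x + y = 1  ⇒  y = 27/35, x = 8/35
row 2 ring = −(16/54)·27/35 = -8/35
totals (row 1 + row 2): sun 8/35 + 27/35 = 1, ring 8/35 + (-8/35) = 0, arm 8/35 + 0 = 8/35
asked cell (row1, arm) = 8/35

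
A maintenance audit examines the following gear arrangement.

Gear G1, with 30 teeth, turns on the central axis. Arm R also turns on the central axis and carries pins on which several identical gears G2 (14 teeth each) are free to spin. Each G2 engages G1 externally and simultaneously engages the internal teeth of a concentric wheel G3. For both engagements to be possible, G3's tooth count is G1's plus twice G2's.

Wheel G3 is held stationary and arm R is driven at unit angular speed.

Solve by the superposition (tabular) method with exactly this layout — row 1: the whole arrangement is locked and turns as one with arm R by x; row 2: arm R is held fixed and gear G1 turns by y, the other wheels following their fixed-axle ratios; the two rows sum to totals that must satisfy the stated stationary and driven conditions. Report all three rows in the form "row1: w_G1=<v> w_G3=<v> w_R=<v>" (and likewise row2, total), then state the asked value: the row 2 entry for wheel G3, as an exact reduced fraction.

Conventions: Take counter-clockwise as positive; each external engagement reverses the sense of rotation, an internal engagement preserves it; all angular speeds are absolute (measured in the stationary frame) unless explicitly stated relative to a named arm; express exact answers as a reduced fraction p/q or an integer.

planetary set (30T centre, 14T on arm, 58T internal) — Willis relation
superposition row 1 [locked train]: every member turns x
row 2: sun turns y, ring = −(30/58)·y, arm 0
boundary: total ω_ring = x − (30/58)·y = 0 and total ω_arm = x = 1  ⇒  y = 29/15, x = 1
row 2 ring = −(30/58)·29/15 = -1
totals (row 1 + row 2): sun 1 + 29/15 = 44/15, ring 1 + (-1) = 0, arm 1 + 0 = 1
asked cell (row2, ring) = -1

row1: w_G1=1 w_G3=1 w_R=1
row2: w_G1=29/15 w_G3=-1 w_R=0
total: w_G1=44/15 w_G3=0 w_R=1
asked value: -1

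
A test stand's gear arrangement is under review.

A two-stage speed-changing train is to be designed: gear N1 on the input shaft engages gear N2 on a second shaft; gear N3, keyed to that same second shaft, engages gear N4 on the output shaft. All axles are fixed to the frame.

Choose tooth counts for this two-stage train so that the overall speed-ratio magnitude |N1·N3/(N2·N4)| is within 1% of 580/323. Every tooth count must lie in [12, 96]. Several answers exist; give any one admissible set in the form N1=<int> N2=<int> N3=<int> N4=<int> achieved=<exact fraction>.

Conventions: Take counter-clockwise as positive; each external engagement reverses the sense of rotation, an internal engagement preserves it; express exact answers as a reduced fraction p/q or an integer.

topology: fixed-axis compound train — 2 stages, target 580/323
target = 580/323 in lowest terms: an exact hit needs N1·N3 = k·580 and N2·N4 = k·323 for one integer k, every count in [12, 96]; additionally prefer no 1:1 stage (N1 ≠ N2, N3 ≠ N4)
k = 1: N1·N3 = 580 = 20·29, N2·N4 = 323 = 17·19
achieved = 20·29/(17·19) = 580/323; |achieved − target| = 0 ≤ 29/1615 ✓

N1=20 N2=17 N3=29 N4=19 achieved=580/323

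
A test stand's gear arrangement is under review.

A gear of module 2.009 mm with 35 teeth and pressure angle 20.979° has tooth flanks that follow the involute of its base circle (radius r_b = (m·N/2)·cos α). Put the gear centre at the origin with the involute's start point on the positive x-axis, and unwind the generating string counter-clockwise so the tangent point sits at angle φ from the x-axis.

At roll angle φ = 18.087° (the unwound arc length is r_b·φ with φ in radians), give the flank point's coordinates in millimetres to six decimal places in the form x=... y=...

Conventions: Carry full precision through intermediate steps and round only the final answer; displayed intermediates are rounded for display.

topology: single-mesh involute geometry — m = 2.009, N = 35
pitch radius r_p = m·N/2 = 2.009·35/2 = 35.157500
base radius r_b = r_p·cos α = 35.157500·cos 20.979° = 32.826970
roll angle φ = 18.087° = 0.31567770 rad
x = r_b·(cos φ + φ·sin φ) = 34.422089
y = r_b·(sin φ − φ·cos φ) = 0.340806

x=34.422089 y=0.340806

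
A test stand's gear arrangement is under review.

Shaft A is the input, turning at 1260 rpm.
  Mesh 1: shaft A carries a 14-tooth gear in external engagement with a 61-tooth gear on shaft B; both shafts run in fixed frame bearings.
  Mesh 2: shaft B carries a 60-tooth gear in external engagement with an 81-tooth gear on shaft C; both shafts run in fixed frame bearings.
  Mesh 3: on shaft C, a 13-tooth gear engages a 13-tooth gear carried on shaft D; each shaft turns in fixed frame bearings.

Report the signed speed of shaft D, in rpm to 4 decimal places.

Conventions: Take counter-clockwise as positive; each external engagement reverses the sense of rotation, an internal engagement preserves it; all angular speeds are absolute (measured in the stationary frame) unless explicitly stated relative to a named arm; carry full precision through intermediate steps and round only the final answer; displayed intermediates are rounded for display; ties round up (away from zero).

3-mesh fixed-axis compound train (all bearings frame-fixed)
mesh 1 [14T→61T]: ω = 1260.0000×14/61 = 289.1803 rpm, sense flips to −
mesh 2 [60T→81T]: ω = 289.1803×60/81 = 214.2077 rpm, sense flips to +
mesh 3 [13T→13T]: ω = 214.2077×13/13 = 214.2077 rpm, sense flips to −
signed output speed = -214.2077 rpm

-214.2077 rpm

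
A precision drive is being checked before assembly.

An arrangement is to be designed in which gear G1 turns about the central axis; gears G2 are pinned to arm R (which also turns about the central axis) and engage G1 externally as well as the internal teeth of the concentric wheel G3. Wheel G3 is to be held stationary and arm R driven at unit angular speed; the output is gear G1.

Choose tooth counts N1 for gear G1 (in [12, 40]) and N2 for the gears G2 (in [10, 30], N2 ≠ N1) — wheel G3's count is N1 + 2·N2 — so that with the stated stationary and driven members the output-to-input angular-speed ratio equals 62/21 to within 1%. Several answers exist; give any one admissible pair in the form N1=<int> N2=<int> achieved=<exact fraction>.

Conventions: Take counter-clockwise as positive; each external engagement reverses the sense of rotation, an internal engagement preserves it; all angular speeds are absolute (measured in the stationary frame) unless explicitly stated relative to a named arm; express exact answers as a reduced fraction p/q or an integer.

N1=21 N2=10 achieved=62/21

design class (target 62/21): planetary set
Willis with ω_ring = 0: ω_sun/ω_arm = (N1+N3)/N1; set equal to 62/21  ⇒  N3/N1 = 62/21 − 1 = 41/21
N3 = N1 + 2·N2  ⇒  N2/N1 = (N3/N1 − 1)/2 = (41/21 − 1)/2 = 10/21
smallest multiple with N1 ≥ 12 and N2 ≥ 10: k = 1  ⇒  N1 = 1·21 = 21, N2 = 1·10 = 10 (N1 ≤ 40, N2 ≤ 30, N2 ≠ N1 ✓), N3 = 21 + 2·10 = 41
check: (N1+N3)/N1 with N1 = 21, N3 = 41 gives 62/21; |achieved − target| = 0 ≤ 31/1050 ✓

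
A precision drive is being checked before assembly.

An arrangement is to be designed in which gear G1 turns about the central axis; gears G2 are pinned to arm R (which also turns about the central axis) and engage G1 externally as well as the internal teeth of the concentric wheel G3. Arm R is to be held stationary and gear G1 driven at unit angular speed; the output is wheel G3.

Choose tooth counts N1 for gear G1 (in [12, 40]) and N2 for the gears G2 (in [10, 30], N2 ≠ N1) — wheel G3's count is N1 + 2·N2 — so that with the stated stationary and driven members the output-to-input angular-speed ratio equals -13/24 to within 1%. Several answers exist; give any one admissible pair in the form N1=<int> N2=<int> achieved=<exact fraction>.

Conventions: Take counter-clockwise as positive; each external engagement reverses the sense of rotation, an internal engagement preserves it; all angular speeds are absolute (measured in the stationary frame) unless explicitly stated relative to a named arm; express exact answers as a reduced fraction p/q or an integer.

design class (target -13/24): planetary set
Willis with ω_arm = 0: ω_ring/ω_sun = −N1/N3; set equal to -13/24  ⇒  N3/N1 = −1/(-13/24) = 24/13
N3 = N1 + 2·N2  ⇒  N2/N1 = (N3/N1 − 1)/2 = (24/13 − 1)/2 = 11/26
smallest multiple with N1 ≥ 12 and N2 ≥ 10: k = 1  ⇒  N1 = 1·26 = 26, N2 = 1·11 = 11 (N1 ≤ 40, N2 ≤ 30, N2 ≠ N1 ✓), N3 = 26 + 2·11 = 48
check: −N1/N3 with N1 = 26, N3 = 48 gives -13/24; |achieved − target| = 0 ≤ 13/2400 ✓

N1=26 N2=11 achieved=-13/24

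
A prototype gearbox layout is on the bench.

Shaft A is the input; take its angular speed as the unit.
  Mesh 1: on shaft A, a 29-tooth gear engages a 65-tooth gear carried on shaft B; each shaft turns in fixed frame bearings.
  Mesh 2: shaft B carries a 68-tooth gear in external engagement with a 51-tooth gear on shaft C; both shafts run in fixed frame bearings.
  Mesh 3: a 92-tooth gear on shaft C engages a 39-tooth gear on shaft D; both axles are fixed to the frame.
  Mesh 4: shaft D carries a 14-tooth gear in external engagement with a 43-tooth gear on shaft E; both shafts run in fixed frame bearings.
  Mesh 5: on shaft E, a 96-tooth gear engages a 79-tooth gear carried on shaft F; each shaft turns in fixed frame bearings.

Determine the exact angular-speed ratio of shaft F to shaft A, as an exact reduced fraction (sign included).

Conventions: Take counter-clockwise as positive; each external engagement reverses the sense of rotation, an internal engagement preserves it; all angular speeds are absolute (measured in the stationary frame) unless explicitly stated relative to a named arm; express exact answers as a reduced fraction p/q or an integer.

class = fixed-axis compound train [5 meshes; 5 ratios multiply, 5 sense flips]
mesh 1 [29T→65T]: running ratio 29/65, sense −
mesh 2 [68T→51T]: running ratio 116/195, sense +
mesh 3 [92T→39T]: running ratio 10672/7605, sense −
mesh 4 [14T→43T]: running ratio 149408/327015, sense +
mesh 5 [96T→79T]: running ratio 4781056/8611395, sense −
ω_out/ω_in = -4781056/8611395

-4781056/8611395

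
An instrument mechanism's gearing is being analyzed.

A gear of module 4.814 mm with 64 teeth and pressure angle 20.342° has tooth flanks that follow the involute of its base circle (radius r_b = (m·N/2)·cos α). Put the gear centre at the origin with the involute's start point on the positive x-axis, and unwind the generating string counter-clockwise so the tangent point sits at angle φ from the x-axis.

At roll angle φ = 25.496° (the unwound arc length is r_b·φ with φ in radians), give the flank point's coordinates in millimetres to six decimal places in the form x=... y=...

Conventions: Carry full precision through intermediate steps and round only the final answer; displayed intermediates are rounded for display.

topology: single-mesh involute geometry — m = 4.814, N = 64
pitch radius r_p = m·N/2 = 4.814·64/2 = 154.048000
base radius r_b = r_p·cos α = 154.048000·cos 20.342° = 144.440699
roll angle φ = 25.496° = 0.44498915 rad
x = r_b·(cos φ + φ·sin φ) = 158.041244
y = r_b·(sin φ − φ·cos φ) = 4.159033

x=158.041244 y=4.159033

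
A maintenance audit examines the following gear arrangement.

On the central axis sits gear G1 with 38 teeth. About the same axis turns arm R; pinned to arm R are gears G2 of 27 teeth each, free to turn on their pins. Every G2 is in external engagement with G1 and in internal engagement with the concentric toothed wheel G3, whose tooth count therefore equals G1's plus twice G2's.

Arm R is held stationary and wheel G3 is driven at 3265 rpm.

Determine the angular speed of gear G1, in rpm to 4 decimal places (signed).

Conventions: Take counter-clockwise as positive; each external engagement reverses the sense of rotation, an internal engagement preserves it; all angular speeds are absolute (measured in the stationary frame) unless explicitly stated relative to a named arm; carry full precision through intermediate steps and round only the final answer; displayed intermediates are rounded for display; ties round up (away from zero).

class = planetary set [G3 = 38+2·27 = 92; Willis about the carrier]
normalise by the input: solve with ω_ring = 1, then scale by 3265 rpm
ring teeth: 38 + 2·27 = 92
38(ω_sun−ω_arm) = −92(ω_ring−ω_arm),  ω_arm = 0, ω_ring = 1
ω_sun = 0 − (92/38)(1−0) = -46/19
scale: ω_sun = -46/19 × 3265 rpm = -7904.7368 rpm

-7904.7368 rpm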